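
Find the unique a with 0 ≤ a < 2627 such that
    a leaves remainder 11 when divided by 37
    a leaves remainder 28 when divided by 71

From a ≡ 11 (mod 37) write a = 11 + 37t. Substituting into a ≡ 28 (mod 71) gives 37t ≡ 17 (mod 71), and since 37⁻¹ ≡ 48 (mod 71), t ≡ 35. Hence a ≡ 11 + 37·35 = 1306 (mod 2627).

1306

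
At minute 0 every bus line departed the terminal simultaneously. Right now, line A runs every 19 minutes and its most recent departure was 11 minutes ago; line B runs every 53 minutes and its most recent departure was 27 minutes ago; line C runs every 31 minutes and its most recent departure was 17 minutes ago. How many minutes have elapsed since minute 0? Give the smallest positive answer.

10309

Combine the congruences pairwise.
From t ≡ 11 (mod 19) write t = 11 + 19s. Substituting into t ≡ 27 (mod 53) gives 19s ≡ 16 (mod 53), and since 19⁻¹ ≡ 14 (mod 53), s ≡ 12. Hence t ≡ 11 + 19·12 = 239 (mod 1007).
From t ≡ 239 (mod 1007) write t = 239 + 1007s. Substituting into t ≡ 17 (mod 31) gives 1007s ≡ 26 (mod 31), and since 15⁻¹ ≡ 29 (mod 31), s ≡ 10. Hence t ≡ 239 + 1007·10 = 10309 (mod 31217).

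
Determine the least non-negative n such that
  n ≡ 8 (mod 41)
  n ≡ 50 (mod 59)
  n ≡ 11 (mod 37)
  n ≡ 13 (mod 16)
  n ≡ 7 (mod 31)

18676205

The moduli are pairwise coprime; M = 41·59·37·16·31 = 44393488.
M/41 = 1082768; 1082768 ≡ 40 (mod 41); 40·40 ≡ 1, so inverse 40.
M/59 = 752432; 752432 ≡ 5 (mod 59); 5·12 ≡ 1, so inverse 12.
M/37 = 1199824; 1199824 ≡ 25 (mod 37); 25·3 ≡ 1, so inverse 3.
M/16 = 2774593; 2774593 ≡ 1 (mod 16), inverse 1.
M/31 = 1432048; 1432048 ≡ 3 (mod 31); 3·21 ≡ 1, so inverse 21.
n ≡ 8·1082768·40 + 50·752432·12 + 11·1199824·3 + 13·2774593·1 + 7·1432048·21 = 1084119917.
1084119917 mod 44393488 = 18676205.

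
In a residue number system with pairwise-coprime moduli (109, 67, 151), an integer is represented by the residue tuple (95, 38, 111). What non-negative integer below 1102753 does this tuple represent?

1038538

The moduli are pairwise coprime; N = 109·67·151 = 1102753.
N/109 = 10117; 10117 ≡ 89 (mod 109); 89·49 ≡ 1, so inverse 49.
N/67 = 16459; 16459 ≡ 44 (mod 67); 44·32 ≡ 1, so inverse 32.
N/151 = 7303; 7303 ≡ 55 (mod 151); 55·11 ≡ 1, so inverse 11.
x ≡ 95·10117·49 + 38·16459·32 + 111·7303·11 = 76025742.
76025742 mod 1102753 = 1038538.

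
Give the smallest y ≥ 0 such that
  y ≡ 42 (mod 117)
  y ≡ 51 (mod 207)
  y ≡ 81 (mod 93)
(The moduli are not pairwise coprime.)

Combine the congruences pairwise.
gcd(117, 207) = 9 and 9 | (51 − 42), so the pair is consistent; merging gives y ≡ 1914 (mod 2691), where 2691 = lcm(117, 207).
gcd(2691, 93) = 3 and 3 | (81 − 1914), so the pair is consistent; merging gives y ≡ 31515 (mod 83421), where 83421 = lcm(2691, 93).
The solution is unique modulo lcm(117, 207, 93) = 83421.

31515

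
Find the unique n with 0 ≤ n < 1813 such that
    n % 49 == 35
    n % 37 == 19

574

Combine the congruences pairwise.
From n ≡ 35 (mod 49) write n = 35 + 49t. Substituting into n ≡ 19 (mod 37) gives 49t ≡ 21 (mod 37), and since 12⁻¹ ≡ 34 (mod 37), t ≡ 11. Hence n ≡ 35 + 49·11 = 574 (mod 1813).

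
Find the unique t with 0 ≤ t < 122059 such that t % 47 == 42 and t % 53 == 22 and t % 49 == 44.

From t ≡ 42 (mod 47) write t = 42 + 47s. Substituting into t ≡ 22 (mod 53) gives 47s ≡ 33 (mod 53), and since 47⁻¹ ≡ 44 (mod 53), s ≡ 21. Hence t ≡ 42 + 47·21 = 1029 (mod 2491).
From t ≡ 1029 (mod 2491) write t = 1029 + 2491s. Substituting into t ≡ 44 (mod 49) gives 2491s ≡ 44 (mod 49), and since 41⁻¹ ≡ 6 (mod 49), s ≡ 19. Hence t ≡ 1029 + 2491·19 = 48358 (mod 122059).

48358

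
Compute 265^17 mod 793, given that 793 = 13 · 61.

395

Mod 13: 265 ≡ 5; by Fermat, exponent reduces to 17 mod 12 = 5; 5^5 ≡ 5 (mod 13).
Mod 61: 265 ≡ 21; 21^17 ≡ 29 (mod 61).
Combine by CRT: x ≡ 5 (mod 13), x ≡ 29 (mod 61) ⇒ x ≡ 395 (mod 793).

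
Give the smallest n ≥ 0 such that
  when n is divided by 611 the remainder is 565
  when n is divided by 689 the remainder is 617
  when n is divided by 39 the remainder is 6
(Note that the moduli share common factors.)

43335

gcd(611, 689) = 13 and 13 | (617 − 565), so the pair is consistent; merging gives n ≡ 10952 (mod 32383), where 32383 = lcm(611, 689).
gcd(32383, 39) = 13 and 13 | (6 − 10952), so the pair is consistent; merging gives n ≡ 43335 (mod 97149), where 97149 = lcm(32383, 39).
The solution is unique modulo lcm(611, 689, 39) = 97149.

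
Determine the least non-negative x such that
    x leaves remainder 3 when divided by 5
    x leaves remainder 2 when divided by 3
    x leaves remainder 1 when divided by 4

53

The moduli are pairwise coprime; N = 5·3·4 = 60.
N/5 = 12; 12 ≡ 2 (mod 5); 2·3 ≡ 1, so inverse 3.
N/3 = 20; 20 ≡ 2 (mod 3); 2·2 ≡ 1, so inverse 2.
N/4 = 15; 15 ≡ 3 (mod 4); 3·3 ≡ 1, so inverse 3.
x ≡ 3·12·3 + 2·20·2 + 1·15·3 = 233.
233 mod 60 = 53.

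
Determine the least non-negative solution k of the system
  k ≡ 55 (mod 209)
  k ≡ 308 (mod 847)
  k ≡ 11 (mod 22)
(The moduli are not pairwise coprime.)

Combine the congruences pairwise.
gcd(209, 847) = 11 and 11 | (308 − 55), so the pair is consistent; merging gives k ≡ 13013 (mod 16093), where 16093 = lcm(209, 847).
gcd(16093, 22) = 11 and 11 | (11 − 13013), so the pair is consistent; merging gives k ≡ 13013 (mod 32186), where 32186 = lcm(16093, 22).
The solution is unique modulo lcm(209, 847, 22) = 32186.

13013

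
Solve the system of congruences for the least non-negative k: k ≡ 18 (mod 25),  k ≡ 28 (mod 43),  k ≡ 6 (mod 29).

13143

The moduli are pairwise coprime; N = 25·43·29 = 31175.
N/25 = 1247; 1247 ≡ 22 (mod 25); 22·8 ≡ 1, so inverse 8.
N/43 = 725; 725 ≡ 37 (mod 43); 37·7 ≡ 1, so inverse 7.
N/29 = 1075; 1075 ≡ 2 (mod 29); 2·15 ≡ 1, so inverse 15.
k ≡ 18·1247·8 + 28·725·7 + 6·1075·15 = 418418.
418418 mod 31175 = 13143.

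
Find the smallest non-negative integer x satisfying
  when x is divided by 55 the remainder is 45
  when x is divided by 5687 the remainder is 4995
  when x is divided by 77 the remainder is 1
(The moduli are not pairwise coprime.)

gcd(55, 5687) = 11 and 11 | (4995 − 45), so the pair is consistent; merging gives x ≡ 4995 (mod 28435), where 28435 = lcm(55, 5687).
gcd(28435, 77) = 11 and 11 | (1 − 4995), so the pair is consistent; merging gives x ≡ 118735 (mod 199045), where 199045 = lcm(28435, 77).
The solution is unique modulo lcm(55, 5687, 77) = 199045.

118735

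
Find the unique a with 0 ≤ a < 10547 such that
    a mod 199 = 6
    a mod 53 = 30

8563

From a ≡ 6 (mod 199) write a = 6 + 199t. Substituting into a ≡ 30 (mod 53) gives 199t ≡ 24 (mod 53), and since 40⁻¹ ≡ 4 (mod 53), t ≡ 43. Hence a ≡ 6 + 199·43 = 8563 (mod 10547).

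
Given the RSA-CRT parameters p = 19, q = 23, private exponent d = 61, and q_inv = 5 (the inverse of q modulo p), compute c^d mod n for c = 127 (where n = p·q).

124

d_p = d mod (p−1) = 61 mod 18 = 7; d_q = d mod (q−1) = 17.
m₁ = c^(d_p) mod p: c ≡ 13 (mod 19), and 13^7 mod 19 = 10.
m₂ = c^(d_q) mod q: c ≡ 12 (mod 23), and 12^17 mod 23 = 9.
h = q_inv·(m₁ − m₂) mod p = 5·(10 − 9) mod 19 = 5.
m = m₂ + h·q = 9 + 5·23 = 124.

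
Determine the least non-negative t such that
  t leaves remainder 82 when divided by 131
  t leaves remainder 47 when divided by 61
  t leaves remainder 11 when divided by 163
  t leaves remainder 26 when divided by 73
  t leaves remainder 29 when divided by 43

The moduli are pairwise coprime; N = 131·61·163·73·43 = 4088651087.
N/131 = 31211077; 31211077 ≡ 65 (mod 131); 65·129 ≡ 1, so inverse 129.
N/61 = 67027067; 67027067 ≡ 23 (mod 61); 23·8 ≡ 1, so inverse 8.
N/163 = 25083749; 25083749 ≡ 5 (mod 163); 5·98 ≡ 1, so inverse 98.
N/73 = 56008919; 56008919 ≡ 34 (mod 73); 34·58 ≡ 1, so inverse 58.
N/43 = 95084909; 95084909 ≡ 41 (mod 43); 41·21 ≡ 1, so inverse 21.
t ≡ 82·31211077·129 + 47·67027067·8 + 11·25083749·98 + 26·56008919·58 + 29·95084909·21 = 524761390553.
524761390553 mod 4088651087 = 1414051417.

1414051417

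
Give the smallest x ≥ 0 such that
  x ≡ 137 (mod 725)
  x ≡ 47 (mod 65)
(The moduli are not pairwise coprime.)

3037

Combine the congruences pairwise.
gcd(725, 65) = 5 and 5 | (47 − 137), so the pair is consistent; merging gives x ≡ 3037 (mod 9425), where 9425 = lcm(725, 65).
The solution is unique modulo lcm(725, 65) = 9425.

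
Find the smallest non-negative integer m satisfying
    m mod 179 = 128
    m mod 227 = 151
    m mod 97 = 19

3830549

The moduli are pairwise coprime; N = 179·227·97 = 3941401.
N/179 = 22019; 22019 ≡ 2 (mod 179); 2·90 ≡ 1, so inverse 90.
N/227 = 17363; 17363 ≡ 111 (mod 227); 111·45 ≡ 1, so inverse 45.
N/97 = 40633; 40633 ≡ 87 (mod 97); 87·29 ≡ 1, so inverse 29.
m ≡ 128·22019·90 + 151·17363·45 + 19·40633·29 = 394029248.
394029248 mod 3941401 = 3830549.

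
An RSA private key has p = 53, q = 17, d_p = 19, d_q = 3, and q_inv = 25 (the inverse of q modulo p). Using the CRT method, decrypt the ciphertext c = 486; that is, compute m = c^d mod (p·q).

626

m₁ = c^(d_p) mod p: c ≡ 9 (mod 53), and 9^19 mod 53 = 43.
m₂ = c^(d_q) mod q: c ≡ 10 (mod 17), and 10^3 mod 17 = 14.
h = q_inv·(m₁ − m₂) mod p = 25·(43 − 14) mod 53 = 36.
m = m₂ + h·q = 14 + 36·17 = 626.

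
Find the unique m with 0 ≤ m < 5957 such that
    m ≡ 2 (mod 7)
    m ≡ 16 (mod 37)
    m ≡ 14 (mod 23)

3901

The moduli are pairwise coprime; N = 7·37·23 = 5957.
N/7 = 851; 851 ≡ 4 (mod 7); 4·2 ≡ 1, so inverse 2.
N/37 = 161; 161 ≡ 13 (mod 37); 13·20 ≡ 1, so inverse 20.
N/23 = 259; 259 ≡ 6 (mod 23); 6·4 ≡ 1, so inverse 4.
m ≡ 2·851·2 + 16·161·20 + 14·259·4 = 69428.
69428 mod 5957 = 3901.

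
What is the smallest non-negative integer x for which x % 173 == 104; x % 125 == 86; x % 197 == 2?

2786961

From x ≡ 104 (mod 173) write x = 104 + 173t. Substituting into x ≡ 86 (mod 125) gives 173t ≡ 107 (mod 125), and since 48⁻¹ ≡ 112 (mod 125), t ≡ 109. Hence x ≡ 104 + 173·109 = 18961 (mod 21625).
From x ≡ 18961 (mod 21625) write x = 18961 + 21625t. Substituting into x ≡ 2 (mod 197) gives 21625t ≡ 150 (mod 197), and since 152⁻¹ ≡ 35 (mod 197), t ≡ 128. Hence x ≡ 18961 + 21625·128 = 2786961 (mod 4260125).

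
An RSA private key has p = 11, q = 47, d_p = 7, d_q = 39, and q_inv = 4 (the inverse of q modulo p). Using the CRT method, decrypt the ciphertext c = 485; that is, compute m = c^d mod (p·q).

m₁ = c^(d_p) mod p: c ≡ 1 (mod 11), and 1^7 mod 11 = 1.
m₂ = c^(d_q) mod q: c ≡ 15 (mod 47), and 15^39 mod 47 = 20.
h = q_inv·(m₁ − m₂) mod p = 4·(1 − 20) mod 11 = 1.
m = m₂ + h·q = 20 + 1·47 = 67.

67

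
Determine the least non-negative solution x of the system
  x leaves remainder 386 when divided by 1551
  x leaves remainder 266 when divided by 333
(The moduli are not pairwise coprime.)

119813

gcd(1551, 333) = 3 and 3 | (266 − 386), so the pair is consistent; merging gives x ≡ 119813 (mod 172161), where 172161 = lcm(1551, 333).
The solution is unique modulo lcm(1551, 333) = 172161.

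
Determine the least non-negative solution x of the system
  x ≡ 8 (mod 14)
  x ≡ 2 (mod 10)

Combine the congruences pairwise.
gcd(14, 10) = 2 and 2 | (2 − 8), so the pair is consistent; merging gives x ≡ 22 (mod 70), where 70 = lcm(14, 10).
The solution is unique modulo lcm(14, 10) = 70.

22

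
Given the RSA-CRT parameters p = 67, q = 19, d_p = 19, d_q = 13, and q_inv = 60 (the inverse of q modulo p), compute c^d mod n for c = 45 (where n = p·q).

1166

m₁ = c^(d_p) mod p: c ≡ 45 (mod 67), and 45^19 mod 67 = 27.
m₂ = c^(d_q) mod q: c ≡ 7 (mod 19), and 7^13 mod 19 = 7.
h = q_inv·(m₁ − m₂) mod p = 60·(27 − 7) mod 67 = 61.
m = m₂ + h·q = 7 + 61·19 = 1166.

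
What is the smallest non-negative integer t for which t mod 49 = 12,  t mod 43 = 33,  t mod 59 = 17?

93945

From t ≡ 12 (mod 49) write t = 12 + 49s. Substituting into t ≡ 33 (mod 43) gives 49s ≡ 21 (mod 43), and since 6⁻¹ ≡ 36 (mod 43), s ≡ 25. Hence t ≡ 12 + 49·25 = 1237 (mod 2107).
From t ≡ 1237 (mod 2107) write t = 1237 + 2107s. Substituting into t ≡ 17 (mod 59) gives 2107s ≡ 19 (mod 59), and since 42⁻¹ ≡ 52 (mod 59), s ≡ 44. Hence t ≡ 1237 + 2107·44 = 93945 (mod 124313).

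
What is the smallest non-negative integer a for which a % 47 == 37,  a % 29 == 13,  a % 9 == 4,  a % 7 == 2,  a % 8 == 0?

348448

The moduli are pairwise coprime; N = 47·29·9·7·8 = 686952.
N/47 = 14616; 14616 ≡ 46 (mod 47); 46·46 ≡ 1, so inverse 46.
N/29 = 23688; 23688 ≡ 24 (mod 29); 24·23 ≡ 1, so inverse 23.
N/9 = 76328; 76328 ≡ 8 (mod 9); 8·8 ≡ 1, so inverse 8.
N/7 = 98136; 98136 ≡ 3 (mod 7); 3·5 ≡ 1, so inverse 5.
N/8 = 85869; 85869 ≡ 5 (mod 8); 5·5 ≡ 1, so inverse 5.
a ≡ 37·14616·46 + 13·23688·23 + 4·76328·8 + 2·98136·5 + 0·85869·5 = 35383000.
35383000 mod 686952 = 348448.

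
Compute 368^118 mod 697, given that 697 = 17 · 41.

Mod 17: 368 ≡ 11; by Fermat, exponent reduces to 118 mod 16 = 6; 11^6 ≡ 8 (mod 17).
Mod 41: 368 ≡ 40; by Fermat, exponent reduces to 118 mod 40 = 38; 40^38 ≡ 1 (mod 41).
Combine by CRT: x ≡ 8 (mod 17), x ≡ 1 (mod 41) ⇒ x ≡ 42 (mod 697).

42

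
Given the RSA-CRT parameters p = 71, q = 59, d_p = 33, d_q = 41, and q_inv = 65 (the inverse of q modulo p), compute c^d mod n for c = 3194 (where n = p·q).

m₁ = c^(d_p) mod p: c ≡ 70 (mod 71), and 70^33 mod 71 = 70.
m₂ = c^(d_q) mod q: c ≡ 8 (mod 59), and 8^41 mod 59 = 10.
h = q_inv·(m₁ − m₂) mod p = 65·(70 − 10) mod 71 = 66.
m = m₂ + h·q = 10 + 66·59 = 3904.

3904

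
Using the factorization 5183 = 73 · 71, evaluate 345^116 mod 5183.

Mod 73: 345 ≡ 53; by Fermat, exponent reduces to 116 mod 72 = 44; 53^44 ≡ 36 (mod 73).
Mod 71: 345 ≡ 61; by Fermat, exponent reduces to 116 mod 70 = 46; 61^46 ≡ 16 (mod 71).
Combine by CRT: x ≡ 36 (mod 73), x ≡ 16 (mod 71) ⇒ x ≡ 4489 (mod 5183).

4489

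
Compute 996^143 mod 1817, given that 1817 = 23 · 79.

Mod 23: 996 ≡ 7; by Fermat, exponent reduces to 143 mod 22 = 11; 7^11 ≡ 22 (mod 23).
Mod 79: 996 ≡ 48; by Fermat, exponent reduces to 143 mod 78 = 65; 48^65 ≡ 24 (mod 79).
Combine by CRT: x ≡ 22 (mod 23), x ≡ 24 (mod 79) ⇒ x ≡ 735 (mod 1817).

735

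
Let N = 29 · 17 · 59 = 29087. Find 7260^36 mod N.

Mod 29: 7260 ≡ 10; by Fermat, exponent reduces to 36 mod 28 = 8; 10^8 ≡ 25 (mod 29).
Mod 17: 7260 ≡ 1; by Fermat, exponent reduces to 36 mod 16 = 4; 1^4 ≡ 1 (mod 17).
Mod 59: 7260 ≡ 3; 3^36 ≡ 4 (mod 59).
Combine by CRT: x ≡ 25 (mod 29), x ≡ 1 (mod 17), x ≡ 4 (mod 59) ⇒ x ≡ 6376 (mod 29087).

6376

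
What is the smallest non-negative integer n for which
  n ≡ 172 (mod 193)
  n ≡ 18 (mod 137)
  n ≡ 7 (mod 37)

654056

Combine the congruences pairwise.
From n ≡ 172 (mod 193) write n = 172 + 193t. Substituting into n ≡ 18 (mod 137) gives 193t ≡ 120 (mod 137), and since 56⁻¹ ≡ 115 (mod 137), t ≡ 100. Hence n ≡ 172 + 193·100 = 19472 (mod 26441).
From n ≡ 19472 (mod 26441) write n = 19472 + 26441t. Substituting into n ≡ 7 (mod 37) gives 26441t ≡ 34 (mod 37), and since 23⁻¹ ≡ 29 (mod 37), t ≡ 24. Hence n ≡ 19472 + 26441·24 = 654056 (mod 978317).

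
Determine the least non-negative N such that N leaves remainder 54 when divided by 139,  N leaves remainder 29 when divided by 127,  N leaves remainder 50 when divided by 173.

The moduli are pairwise coprime; M = 139·127·173 = 3053969.
M/139 = 21971; 21971 ≡ 9 (mod 139); 9·31 ≡ 1, so inverse 31.
M/127 = 24047; 24047 ≡ 44 (mod 127); 44·26 ≡ 1, so inverse 26.
M/173 = 17653; 17653 ≡ 7 (mod 173); 7·99 ≡ 1, so inverse 99.
N ≡ 54·21971·31 + 29·24047·26 + 50·17653·99 = 142293242.
142293242 mod 3053969 = 1810668.

1810668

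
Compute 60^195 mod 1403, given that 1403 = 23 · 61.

792

Mod 23: 60 ≡ 14; by Fermat, exponent reduces to 195 mod 22 = 19; 14^19 ≡ 10 (mod 23).
Mod 61: 60 ≡ 60; by Fermat, exponent reduces to 195 mod 60 = 15; 60^15 ≡ 60 (mod 61).
Combine by CRT: x ≡ 10 (mod 23), x ≡ 60 (mod 61) ⇒ x ≡ 792 (mod 1403).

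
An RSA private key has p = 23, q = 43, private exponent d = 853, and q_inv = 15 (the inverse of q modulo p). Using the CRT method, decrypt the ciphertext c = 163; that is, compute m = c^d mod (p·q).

501

d_p = d mod (p−1) = 853 mod 22 = 17; d_q = d mod (q−1) = 13.
m₁ = c^(d_p) mod p: c ≡ 2 (mod 23), and 2^17 mod 23 = 18.
m₂ = c^(d_q) mod q: c ≡ 34 (mod 43), and 34^13 mod 43 = 28.
h = q_inv·(m₁ − m₂) mod p = 15·(18 − 28) mod 23 = 11.
m = m₂ + h·q = 28 + 11·43 = 501.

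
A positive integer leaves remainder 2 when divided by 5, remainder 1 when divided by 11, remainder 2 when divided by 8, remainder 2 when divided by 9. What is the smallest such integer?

The moduli are pairwise coprime; N = 5·11·8·9 = 3960.
N/5 = 792; 792 ≡ 2 (mod 5); 2·3 ≡ 1, so inverse 3.
N/11 = 360; 360 ≡ 8 (mod 11); 8·7 ≡ 1, so inverse 7.
N/8 = 495; 495 ≡ 7 (mod 8); 7·7 ≡ 1, so inverse 7.
N/9 = 440; 440 ≡ 8 (mod 9); 8·8 ≡ 1, so inverse 8.
m ≡ 2·792·3 + 1·360·7 + 2·495·7 + 2·440·8 = 21242.
21242 mod 3960 = 1442.

1442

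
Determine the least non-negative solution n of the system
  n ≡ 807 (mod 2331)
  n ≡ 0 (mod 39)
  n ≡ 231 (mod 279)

gcd(2331, 39) = 3 and 3 | (0 − 807), so the pair is consistent; merging gives n ≡ 7800 (mod 30303), where 30303 = lcm(2331, 39).
gcd(30303, 279) = 9 and 9 | (231 − 7800), so the pair is consistent; merging gives n ≡ 644163 (mod 939393), where 939393 = lcm(30303, 279).
The solution is unique modulo lcm(2331, 39, 279) = 939393.

644163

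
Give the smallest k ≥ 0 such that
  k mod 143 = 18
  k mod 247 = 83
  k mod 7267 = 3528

gcd(143, 247) = 13 and 13 | (83 − 18), so the pair is consistent; merging gives k ≡ 2306 (mod 2717), where 2717 = lcm(143, 247).
gcd(2717, 7267) = 13 and 13 | (3528 − 2306), so the pair is consistent; merging gives k ≡ 504951 (mod 1518803), where 1518803 = lcm(2717, 7267).
The solution is unique modulo lcm(143, 247, 7267) = 1518803.

504951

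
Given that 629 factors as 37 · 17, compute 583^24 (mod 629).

84

Mod 37: 583 ≡ 28; 28^24 ≡ 10 (mod 37).
Mod 17: 583 ≡ 5; by Fermat, exponent reduces to 24 mod 16 = 8; 5^8 ≡ 16 (mod 17).
Combine by CRT: x ≡ 10 (mod 37), x ≡ 16 (mod 17) ⇒ x ≡ 84 (mod 629).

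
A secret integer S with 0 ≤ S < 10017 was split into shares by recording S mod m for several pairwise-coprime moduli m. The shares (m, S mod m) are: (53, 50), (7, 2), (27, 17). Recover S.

From S ≡ 50 (mod 53) write S = 50 + 53t. Substituting into S ≡ 2 (mod 7) gives 53t ≡ 1 (mod 7), and since 4⁻¹ ≡ 2 (mod 7), t ≡ 2. Hence S ≡ 50 + 53·2 = 156 (mod 371).
From S ≡ 156 (mod 371) write S = 156 + 371t. Substituting into S ≡ 17 (mod 27) gives 371t ≡ 23 (mod 27), and since 20⁻¹ ≡ 23 (mod 27), t ≡ 16. Hence S ≡ 156 + 371·16 = 6092 (mod 10017).

6092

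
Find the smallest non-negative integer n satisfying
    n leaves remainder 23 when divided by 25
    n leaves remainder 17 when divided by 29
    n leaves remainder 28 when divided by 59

The moduli are pairwise coprime; M = 25·29·59 = 42775.
M/25 = 1711; 1711 ≡ 11 (mod 25); 11·16 ≡ 1, so inverse 16.
M/29 = 1475; 1475 ≡ 25 (mod 29); 25·7 ≡ 1, so inverse 7.
M/59 = 725; 725 ≡ 17 (mod 59); 17·7 ≡ 1, so inverse 7.
n ≡ 23·1711·16 + 17·1475·7 + 28·725·7 = 947273.
947273 mod 42775 = 6223.

6223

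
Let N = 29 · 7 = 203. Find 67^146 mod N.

Mod 29: 67 ≡ 9; by Fermat, exponent reduces to 146 mod 28 = 6; 9^6 ≡ 16 (mod 29).
Mod 7: 67 ≡ 4; by Fermat, exponent reduces to 146 mod 6 = 2; 4^2 ≡ 2 (mod 7).
Combine by CRT: x ≡ 16 (mod 29), x ≡ 2 (mod 7) ⇒ x ≡ 16 (mod 203).

16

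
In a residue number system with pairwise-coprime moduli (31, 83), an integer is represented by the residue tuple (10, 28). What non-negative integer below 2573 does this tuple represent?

From x ≡ 10 (mod 31) write x = 10 + 31t. Substituting into x ≡ 28 (mod 83) gives 31t ≡ 18 (mod 83), and since 31⁻¹ ≡ 75 (mod 83), t ≡ 22. Hence x ≡ 10 + 31·22 = 692 (mod 2573).

692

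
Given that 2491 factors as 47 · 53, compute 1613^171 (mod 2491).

454

Mod 47: 1613 ≡ 15; by Fermat, exponent reduces to 171 mod 46 = 33; 15^33 ≡ 31 (mod 47).
Mod 53: 1613 ≡ 23; by Fermat, exponent reduces to 171 mod 52 = 15; 23^15 ≡ 30 (mod 53).
Combine by CRT: x ≡ 31 (mod 47), x ≡ 30 (mod 53) ⇒ x ≡ 454 (mod 2491).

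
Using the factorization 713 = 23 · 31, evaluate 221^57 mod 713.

264

Mod 23: 221 ≡ 14; by Fermat, exponent reduces to 57 mod 22 = 13; 14^13 ≡ 11 (mod 23).
Mod 31: 221 ≡ 4; by Fermat, exponent reduces to 57 mod 30 = 27; 4^27 ≡ 16 (mod 31).
Combine by CRT: x ≡ 11 (mod 23), x ≡ 16 (mod 31) ⇒ x ≡ 264 (mod 713).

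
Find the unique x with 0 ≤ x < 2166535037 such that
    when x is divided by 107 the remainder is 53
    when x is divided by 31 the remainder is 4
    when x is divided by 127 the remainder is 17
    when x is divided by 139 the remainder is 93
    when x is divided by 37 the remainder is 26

1436623890

The moduli are pairwise coprime; N = 107·31·127·139·37 = 2166535037.
N/107 = 20247991; 20247991 ≡ 60 (mod 107); 60·66 ≡ 1, so inverse 66.
N/31 = 69888227; 69888227 ≡ 29 (mod 31); 29·15 ≡ 1, so inverse 15.
N/127 = 17059331; 17059331 ≡ 56 (mod 127); 56·93 ≡ 1, so inverse 93.
N/139 = 15586583; 15586583 ≡ 96 (mod 139); 96·42 ≡ 1, so inverse 42.
N/37 = 58555001; 58555001 ≡ 22 (mod 37); 22·32 ≡ 1, so inverse 32.
x ≡ 53·20247991·66 + 4·69888227·15 + 17·17059331·93 + 93·15586583·42 + 26·58555001·32 = 211590522479.
211590522479 mod 2166535037 = 1436623890.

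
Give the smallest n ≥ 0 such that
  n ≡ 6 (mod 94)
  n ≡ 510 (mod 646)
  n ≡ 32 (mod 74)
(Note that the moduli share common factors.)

Combine the congruences pairwise.
gcd(94, 646) = 2 and 2 | (510 − 6), so the pair is consistent; merging gives n ≡ 27642 (mod 30362), where 30362 = lcm(94, 646).
gcd(30362, 74) = 2 and 2 | (32 − 27642), so the pair is consistent; merging gives n ≡ 118728 (mod 1123394), where 1123394 = lcm(30362, 74).
The solution is unique modulo lcm(94, 646, 74) = 1123394.

118728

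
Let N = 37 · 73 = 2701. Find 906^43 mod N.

Mod 37: 906 ≡ 18; by Fermat, exponent reduces to 43 mod 36 = 7; 18^7 ≡ 13 (mod 37).
Mod 73: 906 ≡ 30; 30^43 ≡ 66 (mod 73).
Combine by CRT: x ≡ 13 (mod 37), x ≡ 66 (mod 73) ⇒ x ≡ 1234 (mod 2701).

1234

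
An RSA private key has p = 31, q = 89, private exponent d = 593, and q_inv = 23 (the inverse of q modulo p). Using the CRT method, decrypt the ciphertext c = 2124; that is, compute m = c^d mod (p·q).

d_p = d mod (p−1) = 593 mod 30 = 23; d_q = d mod (q−1) = 65.
m₁ = c^(d_p) mod p: c ≡ 16 (mod 31), and 16^23 mod 31 = 4.
m₂ = c^(d_q) mod q: c ≡ 77 (mod 89), and 77^65 mod 89 = 77.
h = q_inv·(m₁ − m₂) mod p = 23·(4 − 77) mod 31 = 26.
m = m₂ + h·q = 77 + 26·89 = 2391.

2391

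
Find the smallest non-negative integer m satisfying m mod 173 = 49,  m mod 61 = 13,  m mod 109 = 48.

The moduli are pairwise coprime; N = 173·61·109 = 1150277.
N/173 = 6649; 6649 ≡ 75 (mod 173); 75·30 ≡ 1, so inverse 30.
N/61 = 18857; 18857 ≡ 8 (mod 61); 8·23 ≡ 1, so inverse 23.
N/109 = 10553; 10553 ≡ 89 (mod 109); 89·49 ≡ 1, so inverse 49.
m ≡ 49·6649·30 + 13·18857·23 + 48·10553·49 = 40232929.
40232929 mod 1150277 = 1123511.

1123511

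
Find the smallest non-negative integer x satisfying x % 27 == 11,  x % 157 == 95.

From x ≡ 11 (mod 27) write x = 11 + 27t. Substituting into x ≡ 95 (mod 157) gives 27t ≡ 84 (mod 157), and since 27⁻¹ ≡ 64 (mod 157), t ≡ 38. Hence x ≡ 11 + 27·38 = 1037 (mod 4239).

1037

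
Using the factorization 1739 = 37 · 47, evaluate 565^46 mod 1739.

565

Mod 37: 565 ≡ 10; by Fermat, exponent reduces to 46 mod 36 = 10; 10^10 ≡ 10 (mod 37).
Mod 47: 565 ≡ 1; since 46 | 46, by Fermat 1^46 ≡ 1 (mod 47).
Combine by CRT: x ≡ 10 (mod 37), x ≡ 1 (mod 47) ⇒ x ≡ 565 (mod 1739).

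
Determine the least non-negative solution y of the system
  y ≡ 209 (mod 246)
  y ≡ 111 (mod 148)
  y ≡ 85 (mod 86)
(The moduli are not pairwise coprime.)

gcd(246, 148) = 2 and 2 | (111 − 209), so the pair is consistent; merging gives y ≡ 18167 (mod 18204), where 18204 = lcm(246, 148).
gcd(18204, 86) = 2 and 2 | (85 − 18167), so the pair is consistent; merging gives y ≡ 200207 (mod 782772), where 782772 = lcm(18204, 86).
The solution is unique modulo lcm(246, 148, 86) = 782772.

200207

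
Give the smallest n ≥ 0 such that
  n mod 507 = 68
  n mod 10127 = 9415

gcd(507, 10127) = 13 and 13 | (9415 − 68), so the pair is consistent; merging gives n ≡ 181574 (mod 394953), where 394953 = lcm(507, 10127).
The solution is unique modulo lcm(507, 10127) = 394953.

181574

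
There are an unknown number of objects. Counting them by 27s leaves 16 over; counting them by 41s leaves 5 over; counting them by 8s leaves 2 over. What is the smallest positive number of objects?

From N ≡ 16 (mod 27) write N = 16 + 27t. Substituting into N ≡ 5 (mod 41) gives 27t ≡ 30 (mod 41), and since 27⁻¹ ≡ 38 (mod 41), t ≡ 33. Hence N ≡ 16 + 27·33 = 907 (mod 1107).
From N ≡ 907 (mod 1107) write N = 907 + 1107t. Substituting into N ≡ 2 (mod 8) gives 1107t ≡ 7 (mod 8), and since 3⁻¹ ≡ 3 (mod 8), t ≡ 5. Hence N ≡ 907 + 1107·5 = 6442 (mod 8856).

6442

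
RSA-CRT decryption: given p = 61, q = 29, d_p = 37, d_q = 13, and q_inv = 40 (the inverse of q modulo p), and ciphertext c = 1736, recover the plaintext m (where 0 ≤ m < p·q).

587

m₁ = c^(d_p) mod p: c ≡ 28 (mod 61), and 28^37 mod 61 = 38.
m₂ = c^(d_q) mod q: c ≡ 25 (mod 29), and 25^13 mod 29 = 7.
h = q_inv·(m₁ − m₂) mod p = 40·(38 − 7) mod 61 = 20.
m = m₂ + h·q = 7 + 20·29 = 587.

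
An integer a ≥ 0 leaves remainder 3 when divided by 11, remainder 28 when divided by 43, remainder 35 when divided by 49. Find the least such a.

The moduli are pairwise coprime; N = 11·43·49 = 23177.
N/11 = 2107; 2107 ≡ 6 (mod 11); 6·2 ≡ 1, so inverse 2.
N/43 = 539; 539 ≡ 23 (mod 43); 23·15 ≡ 1, so inverse 15.
N/49 = 473; 473 ≡ 32 (mod 49); 32·23 ≡ 1, so inverse 23.
a ≡ 3·2107·2 + 28·539·15 + 35·473·23 = 619787.
619787 mod 23177 = 17185.

17185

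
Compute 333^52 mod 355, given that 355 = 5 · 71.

Mod 5: 333 ≡ 3; since 4 | 52, by Fermat 3^52 ≡ 1 (mod 5).
Mod 71: 333 ≡ 49; 49^52 ≡ 10 (mod 71).
Combine by CRT: x ≡ 1 (mod 5), x ≡ 10 (mod 71) ⇒ x ≡ 81 (mod 355).

81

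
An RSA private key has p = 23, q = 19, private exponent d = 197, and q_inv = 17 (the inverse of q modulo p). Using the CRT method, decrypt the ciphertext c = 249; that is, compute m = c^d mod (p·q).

86

d_p = d mod (p−1) = 197 mod 22 = 21; d_q = d mod (q−1) = 17.
m₁ = c^(d_p) mod p: c ≡ 19 (mod 23), and 19^21 mod 23 = 17.
m₂ = c^(d_q) mod q: c ≡ 2 (mod 19), and 2^17 mod 19 = 10.
h = q_inv·(m₁ − m₂) mod p = 17·(17 − 10) mod 23 = 4.
m = m₂ + h·q = 10 + 4·19 = 86.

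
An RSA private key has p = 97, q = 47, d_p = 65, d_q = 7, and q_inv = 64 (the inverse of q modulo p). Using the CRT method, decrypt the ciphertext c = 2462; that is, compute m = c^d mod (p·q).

m₁ = c^(d_p) mod p: c ≡ 37 (mod 97), and 37^65 mod 97 = 26.
m₂ = c^(d_q) mod q: c ≡ 18 (mod 47), and 18^7 mod 47 = 6.
h = q_inv·(m₁ − m₂) mod p = 64·(26 − 6) mod 97 = 19.
m = m₂ + h·q = 6 + 19·47 = 899.

899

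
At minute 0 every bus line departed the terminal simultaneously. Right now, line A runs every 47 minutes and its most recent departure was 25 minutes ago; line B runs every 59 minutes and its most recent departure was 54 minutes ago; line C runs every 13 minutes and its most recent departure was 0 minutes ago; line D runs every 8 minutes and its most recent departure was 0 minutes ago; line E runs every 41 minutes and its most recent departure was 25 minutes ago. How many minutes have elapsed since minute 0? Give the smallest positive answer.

9837360

The moduli are pairwise coprime; N = 47·59·13·8·41 = 11824072.
N/47 = 251576; 251576 ≡ 32 (mod 47); 32·25 ≡ 1, so inverse 25.
N/59 = 200408; 200408 ≡ 44 (mod 59); 44·55 ≡ 1, so inverse 55.
N/13 = 909544; 909544 ≡ 12 (mod 13); 12·12 ≡ 1, so inverse 12.
N/8 = 1478009; 1478009 ≡ 1 (mod 8), inverse 1.
N/41 = 288392; 288392 ≡ 39 (mod 41); 39·20 ≡ 1, so inverse 20.
t ≡ 25·251576·25 + 54·200408·55 + 0·909544·12 + 0·1478009·1 + 25·288392·20 = 896642760.
896642760 mod 11824072 = 9837360.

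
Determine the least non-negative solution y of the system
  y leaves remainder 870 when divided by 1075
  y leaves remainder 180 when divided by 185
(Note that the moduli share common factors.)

27745

gcd(1075, 185) = 5 and 5 | (180 − 870), so the pair is consistent; merging gives y ≡ 27745 (mod 39775), where 39775 = lcm(1075, 185).
The solution is unique modulo lcm(1075, 185) = 39775.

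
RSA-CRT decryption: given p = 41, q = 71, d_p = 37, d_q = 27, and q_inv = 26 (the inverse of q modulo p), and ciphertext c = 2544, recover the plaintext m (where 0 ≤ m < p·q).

m₁ = c^(d_p) mod p: c ≡ 2 (mod 41), and 2^37 mod 41 = 36.
m₂ = c^(d_q) mod q: c ≡ 59 (mod 71), and 59^27 mod 71 = 31.
h = q_inv·(m₁ − m₂) mod p = 26·(36 − 31) mod 41 = 7.
m = m₂ + h·q = 31 + 7·71 = 528.

528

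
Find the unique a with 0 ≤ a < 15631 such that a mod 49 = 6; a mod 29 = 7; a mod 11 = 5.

13579

The moduli are pairwise coprime; N = 49·29·11 = 15631.
N/49 = 319; 319 ≡ 25 (mod 49); 25·2 ≡ 1, so inverse 2.
N/29 = 539; 539 ≡ 17 (mod 29); 17·12 ≡ 1, so inverse 12.
N/11 = 1421; 1421 ≡ 2 (mod 11); 2·6 ≡ 1, so inverse 6.
a ≡ 6·319·2 + 7·539·12 + 5·1421·6 = 91734.
91734 mod 15631 = 13579.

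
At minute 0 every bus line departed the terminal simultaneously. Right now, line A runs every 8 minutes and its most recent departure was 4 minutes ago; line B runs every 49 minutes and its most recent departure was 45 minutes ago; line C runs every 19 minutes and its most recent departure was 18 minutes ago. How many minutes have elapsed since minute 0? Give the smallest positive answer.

1956

From t ≡ 4 (mod 8) write t = 4 + 8s. Substituting into t ≡ 45 (mod 49) gives 8s ≡ 41 (mod 49), and since 8⁻¹ ≡ 43 (mod 49), s ≡ 48. Hence t ≡ 4 + 8·48 = 388 (mod 392).
From t ≡ 388 (mod 392) write t = 388 + 392s. Substituting into t ≡ 18 (mod 19) gives 392s ≡ 10 (mod 19), and since 12⁻¹ ≡ 8 (mod 19), s ≡ 4. Hence t ≡ 388 + 392·4 = 1956 (mod 7448).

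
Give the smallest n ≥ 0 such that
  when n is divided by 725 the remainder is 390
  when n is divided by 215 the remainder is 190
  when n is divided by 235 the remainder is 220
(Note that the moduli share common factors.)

gcd(725, 215) = 5 and 5 | (190 − 390), so the pair is consistent; merging gives n ≡ 14165 (mod 31175), where 31175 = lcm(725, 215).
gcd(31175, 235) = 5 and 5 | (220 − 14165), so the pair is consistent; merging gives n ≡ 45340 (mod 1465225), where 1465225 = lcm(31175, 235).
The solution is unique modulo lcm(725, 215, 235) = 1465225.

45340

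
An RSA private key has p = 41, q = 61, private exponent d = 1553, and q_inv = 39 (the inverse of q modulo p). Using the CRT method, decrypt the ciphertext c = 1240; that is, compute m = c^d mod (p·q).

1656

d_p = d mod (p−1) = 1553 mod 40 = 33; d_q = d mod (q−1) = 53.
m₁ = c^(d_p) mod p: c ≡ 10 (mod 41), and 10^33 mod 41 = 16.
m₂ = c^(d_q) mod q: c ≡ 20 (mod 61), and 20^53 mod 61 = 9.
h = q_inv·(m₁ − m₂) mod p = 39·(16 − 9) mod 41 = 27.
m = m₂ + h·q = 9 + 27·61 = 1656.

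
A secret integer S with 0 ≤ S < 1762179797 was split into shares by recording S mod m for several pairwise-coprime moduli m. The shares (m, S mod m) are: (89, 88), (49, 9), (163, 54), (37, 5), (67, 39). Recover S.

1741459617

The moduli are pairwise coprime; N = 89·49·163·37·67 = 1762179797.
N/89 = 19799773; 19799773 ≡ 32 (mod 89); 32·64 ≡ 1, so inverse 64.
N/49 = 35962853; 35962853 ≡ 38 (mod 49); 38·40 ≡ 1, so inverse 40.
N/163 = 10810919; 10810919 ≡ 107 (mod 163); 107·32 ≡ 1, so inverse 32.
N/37 = 47626481; 47626481 ≡ 7 (mod 37); 7·16 ≡ 1, so inverse 16.
N/67 = 26301191; 26301191 ≡ 6 (mod 67); 6·56 ≡ 1, so inverse 56.
S ≡ 88·19799773·64 + 9·35962853·40 + 54·10810919·32 + 5·47626481·16 + 39·26301191·56 = 204392136272.
204392136272 mod 1762179797 = 1741459617.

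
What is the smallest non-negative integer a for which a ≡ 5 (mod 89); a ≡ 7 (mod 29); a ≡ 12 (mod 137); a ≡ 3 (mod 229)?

Combine the congruences pairwise.
From a ≡ 5 (mod 89) write a = 5 + 89t. Substituting into a ≡ 7 (mod 29) gives 89t ≡ 2 (mod 29), and since 2⁻¹ ≡ 15 (mod 29), t ≡ 1. Hence a ≡ 5 + 89·1 = 94 (mod 2581).
From a ≡ 94 (mod 2581) write a = 94 + 2581t. Substituting into a ≡ 12 (mod 137) gives 2581t ≡ 55 (mod 137), and since 115⁻¹ ≡ 56 (mod 137), t ≡ 66. Hence a ≡ 94 + 2581·66 = 170440 (mod 353597).
From a ≡ 170440 (mod 353597) write a = 170440 + 353597t. Substituting into a ≡ 3 (mod 229) gives 353597t ≡ 168 (mod 229), and since 21⁻¹ ≡ 120 (mod 229), t ≡ 8. Hence a ≡ 170440 + 353597·8 = 2999216 (mod 80973713).

2999216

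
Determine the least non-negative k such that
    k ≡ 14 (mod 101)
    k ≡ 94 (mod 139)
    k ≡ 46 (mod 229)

The moduli are pairwise coprime; N = 101·139·229 = 3214931.
N/101 = 31831; 31831 ≡ 16 (mod 101); 16·19 ≡ 1, so inverse 19.
N/139 = 23129; 23129 ≡ 55 (mod 139); 55·91 ≡ 1, so inverse 91.
N/229 = 14039; 14039 ≡ 70 (mod 229); 70·36 ≡ 1, so inverse 36.
k ≡ 14·31831·19 + 94·23129·91 + 46·14039·36 = 229561096.
229561096 mod 3214931 = 1300995.

1300995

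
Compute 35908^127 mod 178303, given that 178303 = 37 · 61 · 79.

Mod 37: 35908 ≡ 18; by Fermat, exponent reduces to 127 mod 36 = 19; 18^19 ≡ 19 (mod 37).
Mod 61: 35908 ≡ 40; by Fermat, exponent reduces to 127 mod 60 = 7; 40^7 ≡ 21 (mod 61).
Mod 79: 35908 ≡ 42; by Fermat, exponent reduces to 127 mod 78 = 49; 42^49 ≡ 13 (mod 79).
Combine by CRT: x ≡ 19 (mod 37), x ≡ 21 (mod 61), x ≡ 13 (mod 79) ⇒ x ≡ 164965 (mod 178303).

164965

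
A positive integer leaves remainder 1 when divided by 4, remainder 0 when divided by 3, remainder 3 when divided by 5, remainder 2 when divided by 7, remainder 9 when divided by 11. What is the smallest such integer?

The moduli are pairwise coprime; N = 4·3·5·7·11 = 4620.
N/4 = 1155; 1155 ≡ 3 (mod 4); 3·3 ≡ 1, so inverse 3.
N/3 = 1540; 1540 ≡ 1 (mod 3), inverse 1.
N/5 = 924; 924 ≡ 4 (mod 5); 4·4 ≡ 1, so inverse 4.
N/7 = 660; 660 ≡ 2 (mod 7); 2·4 ≡ 1, so inverse 4.
N/11 = 420; 420 ≡ 2 (mod 11); 2·6 ≡ 1, so inverse 6.
k ≡ 1·1155·3 + 0·1540·1 + 3·924·4 + 2·660·4 + 9·420·6 = 42513.
42513 mod 4620 = 933.

933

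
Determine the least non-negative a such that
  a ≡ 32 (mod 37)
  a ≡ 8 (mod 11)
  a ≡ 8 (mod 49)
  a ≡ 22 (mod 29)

Combine the congruences pairwise.
From a ≡ 32 (mod 37) write a = 32 + 37t. Substituting into a ≡ 8 (mod 11) gives 37t ≡ 9 (mod 11), and since 4⁻¹ ≡ 3 (mod 11), t ≡ 5. Hence a ≡ 32 + 37·5 = 217 (mod 407).
From a ≡ 217 (mod 407) write a = 217 + 407t. Substituting into a ≡ 8 (mod 49) gives 407t ≡ 36 (mod 49), and since 15⁻¹ ≡ 36 (mod 49), t ≡ 22. Hence a ≡ 217 + 407·22 = 9171 (mod 19943).
From a ≡ 9171 (mod 19943) write a = 9171 + 19943t. Substituting into a ≡ 22 (mod 29) gives 19943t ≡ 15 (mod 29), and since 20⁻¹ ≡ 16 (mod 29), t ≡ 8. Hence a ≡ 9171 + 19943·8 = 168715 (mod 578347).

168715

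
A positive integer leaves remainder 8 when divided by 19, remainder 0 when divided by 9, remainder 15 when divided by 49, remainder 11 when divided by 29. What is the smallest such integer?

12510

The moduli are pairwise coprime; N = 19·9·49·29 = 242991.
N/19 = 12789; 12789 ≡ 2 (mod 19); 2·10 ≡ 1, so inverse 10.
N/9 = 26999; 26999 ≡ 8 (mod 9); 8·8 ≡ 1, so inverse 8.
N/49 = 4959; 4959 ≡ 10 (mod 49); 10·5 ≡ 1, so inverse 5.
N/29 = 8379; 8379 ≡ 27 (mod 29); 27·14 ≡ 1, so inverse 14.
x ≡ 8·12789·10 + 0·26999·8 + 15·4959·5 + 11·8379·14 = 2685411.
2685411 mod 242991 = 12510.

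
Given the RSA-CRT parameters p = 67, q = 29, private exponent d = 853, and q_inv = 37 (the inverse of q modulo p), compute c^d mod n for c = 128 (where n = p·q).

1926

d_p = d mod (p−1) = 853 mod 66 = 61; d_q = d mod (q−1) = 13.
m₁ = c^(d_p) mod p: c ≡ 61 (mod 67), and 61^61 mod 67 = 50.
m₂ = c^(d_q) mod q: c ≡ 12 (mod 29), and 12^13 mod 29 = 12.
h = q_inv·(m₁ − m₂) mod p = 37·(50 − 12) mod 67 = 66.
m = m₂ + h·q = 12 + 66·29 = 1926.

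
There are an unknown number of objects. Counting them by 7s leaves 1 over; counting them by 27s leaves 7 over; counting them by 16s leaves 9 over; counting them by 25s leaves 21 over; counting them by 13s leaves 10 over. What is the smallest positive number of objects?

976921

From N ≡ 1 (mod 7) write N = 1 + 7t. Substituting into N ≡ 7 (mod 27) gives 7t ≡ 6 (mod 27), and since 7⁻¹ ≡ 4 (mod 27), t ≡ 24. Hence N ≡ 1 + 7·24 = 169 (mod 189).
From N ≡ 169 (mod 189) write N = 169 + 189t. Substituting into N ≡ 9 (mod 16) gives 189t ≡ 0 (mod 16), and since 13⁻¹ ≡ 5 (mod 16), t ≡ 0. Hence N ≡ 169 + 189·0 = 169 (mod 3024).
From N ≡ 169 (mod 3024) write N = 169 + 3024t. Substituting into N ≡ 21 (mod 25) gives 3024t ≡ 2 (mod 25), and since 24⁻¹ ≡ 24 (mod 25), t ≡ 23. Hence N ≡ 169 + 3024·23 = 69721 (mod 75600).
From N ≡ 69721 (mod 75600) write N = 69721 + 75600t. Substituting into N ≡ 10 (mod 13) gives 75600t ≡ 8 (mod 13), and since 5⁻¹ ≡ 8 (mod 13), t ≡ 12. Hence N ≡ 69721 + 75600·12 = 976921 (mod 982800).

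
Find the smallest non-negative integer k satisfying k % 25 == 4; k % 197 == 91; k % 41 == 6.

69829

From k ≡ 4 (mod 25) write k = 4 + 25t. Substituting into k ≡ 91 (mod 197) gives 25t ≡ 87 (mod 197), and since 25⁻¹ ≡ 134 (mod 197), t ≡ 35. Hence k ≡ 4 + 25·35 = 879 (mod 4925).
From k ≡ 879 (mod 4925) write k = 879 + 4925t. Substituting into k ≡ 6 (mod 41) gives 4925t ≡ 29 (mod 41), and since 5⁻¹ ≡ 33 (mod 41), t ≡ 14. Hence k ≡ 879 + 4925·14 = 69829 (mod 201925).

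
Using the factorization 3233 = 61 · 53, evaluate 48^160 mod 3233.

3063

Mod 61: 48 ≡ 48; by Fermat, exponent reduces to 160 mod 60 = 40; 48^40 ≡ 13 (mod 61).
Mod 53: 48 ≡ 48; by Fermat, exponent reduces to 160 mod 52 = 4; 48^4 ≡ 42 (mod 53).
Combine by CRT: x ≡ 13 (mod 61), x ≡ 42 (mod 53) ⇒ x ≡ 3063 (mod 3233).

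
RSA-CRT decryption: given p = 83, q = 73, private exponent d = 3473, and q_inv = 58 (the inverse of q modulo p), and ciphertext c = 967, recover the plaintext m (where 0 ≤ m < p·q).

d_p = d mod (p−1) = 3473 mod 82 = 29; d_q = d mod (q−1) = 17.
m₁ = c^(d_p) mod p: c ≡ 54 (mod 83), and 54^29 mod 83 = 46.
m₂ = c^(d_q) mod q: c ≡ 18 (mod 73), and 18^17 mod 73 = 69.
h = q_inv·(m₁ − m₂) mod p = 58·(46 − 69) mod 83 = 77.
m = m₂ + h·q = 69 + 77·73 = 5690.

5690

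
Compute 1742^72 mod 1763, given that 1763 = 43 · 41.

Mod 43: 1742 ≡ 22; by Fermat, exponent reduces to 72 mod 42 = 30; 22^30 ≡ 11 (mod 43).
Mod 41: 1742 ≡ 20; by Fermat, exponent reduces to 72 mod 40 = 32; 20^32 ≡ 10 (mod 41).
Combine by CRT: x ≡ 11 (mod 43), x ≡ 10 (mod 41) ⇒ x ≡ 871 (mod 1763).

871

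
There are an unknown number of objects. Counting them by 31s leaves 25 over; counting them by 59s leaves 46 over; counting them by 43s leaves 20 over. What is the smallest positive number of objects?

From N ≡ 25 (mod 31) write N = 25 + 31t. Substituting into N ≡ 46 (mod 59) gives 31t ≡ 21 (mod 59), and since 31⁻¹ ≡ 40 (mod 59), t ≡ 14. Hence N ≡ 25 + 31·14 = 459 (mod 1829).
From N ≡ 459 (mod 1829) write N = 459 + 1829t. Substituting into N ≡ 20 (mod 43) gives 1829t ≡ 34 (mod 43), and since 23⁻¹ ≡ 15 (mod 43), t ≡ 37. Hence N ≡ 459 + 1829·37 = 68132 (mod 78647).

68132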